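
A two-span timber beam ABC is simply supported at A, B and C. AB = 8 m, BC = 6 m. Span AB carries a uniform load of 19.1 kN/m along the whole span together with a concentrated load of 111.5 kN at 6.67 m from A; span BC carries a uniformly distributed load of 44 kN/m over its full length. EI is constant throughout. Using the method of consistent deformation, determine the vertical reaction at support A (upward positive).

Take M_B as the redundant. Released structure: two simple spans AB and BC with a hinge at B.
Rotations at B on the released spans (each span's end-slope, ×1/EI):
  span AB: UDL 19.1: wL³/(24EI) = 407.5/EI
  span AB: point load 111.5 at a = 6.67: Pab(L + a)/(6LEI) = 302.3/EI
  span BC: UDL 44: wL³/(24EI) = 396/EI
  relative rotation θ_0 = (709.8 + 396)/EI = 1106/EI
A unit hogging moment at B produces rotation L₁/(3EI) + L₂/(3EI) = 4.667/EI.
Compatibility: M_B·(L₁+L₂)/(3EI) = θ_0, giving M_B = 237 kN·m (hogging).
Span AB, ΣM about A with M_B applied at B: R_B^{AB}·8 = 1355 + 237, so R_B^{AB} = 199 kN and R_A = 264.3 − 199 = 65.32 kN.

R_A = 65.32 kN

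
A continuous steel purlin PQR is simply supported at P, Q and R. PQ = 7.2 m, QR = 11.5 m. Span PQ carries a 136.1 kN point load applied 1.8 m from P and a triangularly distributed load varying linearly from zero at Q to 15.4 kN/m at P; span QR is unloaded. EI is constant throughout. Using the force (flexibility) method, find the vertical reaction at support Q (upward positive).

Take M_Q as the redundant. Released structure: two simple spans PQ and QR with a hinge at Q.
Discontinuity in slope at Q on the released structure — sum the simple-span end rotations:
  span PQ: point load 136.1 at a = 1.8: Pab(L + a)/(6LEI) = 275.6/EI
  span PQ: triangular load, peak 15.4: 7w₀L³/(360EI) = 111.8/EI
  relative rotation θ_0 = (387.4 + 0)/EI = 387.4/EI
A unit hogging moment at Q produces rotation L₁/(3EI) + L₂/(3EI) = 6.233/EI.
Slope continuity at Q: θ_0 = M_Q·6.233/EI, so M_Q = 387.4/6.233 = 62.14 kN·m (hogging).
Span PQ, ΣM about P with M_Q applied at Q: R_Q^{PQ}·7.2 = 378 + 62.14, so R_Q^{PQ} = 61.14 kN and R_P = 191.5 − 61.14 = 130.4 kN.
Span QR, ΣM about R: R_Q^{QR}·11.5 = 0 + 62.14, so R_Q^{QR} = 5.404 kN and R_R = 0 − 5.404 = -5.404 kN.
R_Q = 61.14 + 5.404 = 66.54 kN.

R_Q = 66.54 kN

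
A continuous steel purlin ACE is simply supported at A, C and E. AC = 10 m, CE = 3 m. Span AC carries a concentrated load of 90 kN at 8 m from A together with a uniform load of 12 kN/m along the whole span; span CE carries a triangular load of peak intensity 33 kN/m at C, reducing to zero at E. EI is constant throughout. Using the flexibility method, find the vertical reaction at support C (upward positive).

R_C = 260.2 kN

Take M_C as the redundant. Released structure: two simple spans AC and CE with a hinge at C.
Discontinuity in slope at C on the released structure — sum the simple-span end rotations:
  span AC: point load 90 at a = 8: Pab(L + a)/(6LEI) = 432/EI
  span AC: UDL 12: wL³/(24EI) = 500/EI
  span CE: triangular load, peak 33: w₀L³/(45EI) = 19.8/EI
  relative rotation θ_0 = (932 + 19.8)/EI = 951.8/EI
A unit hogging moment at C produces rotation L₁/(3EI) + L₂/(3EI) = 4.333/EI.
Compatibility: M_C·(L₁+L₂)/(3EI) = θ_0, giving M_C = 219.6 kN·m (hogging).
Span AC, ΣM about A with M_C applied at C: R_C^{AC}·10 = 1320 + 219.6, so R_C^{AC} = 154 kN and R_A = 210 − 154 = 56.04 kN.
Span CE, ΣM about E: R_C^{CE}·3 = 99 + 219.6, so R_C^{CE} = 106.2 kN and R_E = 49.5 − 106.2 = -56.72 kN.
R_C = 154 + 106.2 = 260.2 kN.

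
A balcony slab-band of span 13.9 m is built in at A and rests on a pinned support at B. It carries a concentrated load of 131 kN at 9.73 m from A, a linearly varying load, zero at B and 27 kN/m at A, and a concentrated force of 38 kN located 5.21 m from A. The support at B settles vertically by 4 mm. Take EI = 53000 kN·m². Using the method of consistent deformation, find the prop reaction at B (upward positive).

Release the roller at B. Primary structure: cantilever fixed at A.
Free-end deflection of the primary structure under the applied loading (downward +):
  point load 131 at a = 9.73: Pa²(3L − a)/(6EI) = 66083/EI
  triangular load, peak 27 at the fixed end: w₀L⁴/(30EI) = 33597/EI
  point load 38 at a = 5.21: Pa²(3L − a)/(6EI) = 6273/EI
  δ_0 = 105953/EI
Tip deflection under a unit load at B: L³/(3EI) = 895.2/EI.
With EI = 53000 kN·m²: δ_0 = 1.9991 m and δ_{BB} = 0.016891 m/kN.
Compatibility — the beam at B must follow the support down by 0.004 m: δ_0 − R_B·δ_{BB} = 0.004, so R_B = (1.9991 − 0.004)/0.016891 = 118.1 kN.

R_B = 118.1 kN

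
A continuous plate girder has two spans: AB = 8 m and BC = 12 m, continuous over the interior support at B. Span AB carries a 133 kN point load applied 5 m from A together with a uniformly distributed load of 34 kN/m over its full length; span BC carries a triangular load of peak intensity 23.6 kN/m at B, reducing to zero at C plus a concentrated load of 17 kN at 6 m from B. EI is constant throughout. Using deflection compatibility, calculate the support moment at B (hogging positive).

M_B = 348.7 kN·m

Insert a hinge at B; M_B is the redundant, and each span becomes simply supported.
Rotations at B on the released spans (each span's end-slope, ×1/EI):
  span AB: point load 133 at a = 5: Pab(L + a)/(6LEI) = 540.3/EI
  span AB: UDL 34: wL³/(24EI) = 725.3/EI
  span BC: triangular load, peak 23.6: w₀L³/(45EI) = 906.2/EI
  span BC: point load 17 at a = 6: Pab(L + b)/(6LEI) = 153/EI
  relative rotation θ_0 = (1266 + 1059)/EI = 2325/EI
A unit hogging moment at B produces rotation L₁/(3EI) + L₂/(3EI) = 6.667/EI.
Compatibility: M_B·(L₁+L₂)/(3EI) = θ_0, giving M_B = 348.7 kN·m (hogging).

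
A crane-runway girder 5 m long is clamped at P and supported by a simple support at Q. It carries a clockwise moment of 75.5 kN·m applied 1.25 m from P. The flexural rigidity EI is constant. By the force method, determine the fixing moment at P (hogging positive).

Take the reaction at Q as the redundant and release it; the primary structure is a cantilever fixed at P.
Downward deflection at the released point Q due to the loads:
  clockwise couple 75.5 at a = 1.25: M₀a(2L − a)/(2EI) = 412.9/EI
Tip deflection under a unit load at Q: L³/(3EI) = 41.67/EI.
Compatibility at Q: δ_0 − R_Q·δ_{QQ} = 0, so R_Q = 412.9/41.67 = 9.909 kN.
Moment equilibrium about P: M_P = Σ(load moments about P) − R_Q·L = 75.5 − 9.909×5 = 25.95 kN·m.

M_P = 25.95 kN·m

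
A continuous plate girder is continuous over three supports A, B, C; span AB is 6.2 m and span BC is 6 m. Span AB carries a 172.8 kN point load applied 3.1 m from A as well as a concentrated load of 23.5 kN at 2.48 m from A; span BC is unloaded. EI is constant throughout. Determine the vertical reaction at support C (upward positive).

Insert a hinge at B; M_B is the redundant, and each span becomes simply supported.
Discontinuity in slope at B on the released structure — sum the simple-span end rotations:
  span AB: point load 172.8 at a = 3.1: Pab(L + a)/(6LEI) = 415.2/EI
  span AB: point load 23.5 at a = 2.48: Pab(L + a)/(6LEI) = 50.59/EI
  relative rotation θ_0 = (465.7 + 0)/EI = 465.7/EI
A unit hogging moment at B produces rotation L₁/(3EI) + L₂/(3EI) = 4.067/EI.
Compatibility: M_B·(L₁+L₂)/(3EI) = θ_0, giving M_B = 114.5 kN·m (hogging).
Span BC, ΣM about C: R_B^{BC}·6 = 0 + 114.5, so R_B^{BC} = 19.09 kN and R_C = 0 − 19.09 = -19.09 kN.

R_C = -19.09 kN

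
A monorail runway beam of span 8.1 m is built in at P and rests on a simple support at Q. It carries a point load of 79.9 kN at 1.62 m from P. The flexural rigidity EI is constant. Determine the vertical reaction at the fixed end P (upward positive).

Remove the prop at Q; the released (primary) structure is a cantilever built in at P.
Primary-structure tip deflection at Q by superposition:
  point load 79.9 at a = 1.62: Pa²(3L − a)/(6EI) = 792.6/EI
Tip deflection under a unit load at Q: L³/(3EI) = 177.1/EI.
Compatibility at Q: δ_0 − R_Q·δ_{QQ} = 0, so R_Q = 792.6/177.1 = 4.474 kN.
Vertical equilibrium: R_P = ΣP − R_Q = 79.9 − 4.474 = 75.43 kN.

R_P = 75.43 kN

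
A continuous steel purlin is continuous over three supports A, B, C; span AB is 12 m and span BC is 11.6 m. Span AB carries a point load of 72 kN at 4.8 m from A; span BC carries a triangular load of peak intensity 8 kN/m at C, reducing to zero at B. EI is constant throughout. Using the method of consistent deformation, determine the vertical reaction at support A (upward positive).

Release continuity at B by inserting a hinge; the redundant is the internal moment M_B. The primary structure is two simply-supported spans AB and BC.
Discontinuity in slope at B on the released structure — sum the simple-span end rotations:
  span AB: point load 72 at a = 4.8: Pab(L + a)/(6LEI) = 580.6/EI
  span BC: triangular load, peak 8: 7w₀L³/(360EI) = 242.8/EI
  relative rotation θ_0 = (580.6 + 242.8)/EI = 823.4/EI
A unit hogging moment at B produces rotation L₁/(3EI) + L₂/(3EI) = 7.867/EI.
Compatibility: M_B·(L₁+L₂)/(3EI) = θ_0, giving M_B = 104.7 kN·m (hogging).
Span AB, ΣM about A with M_B applied at B: R_B^{AB}·12 = 345.6 + 104.7, so R_B^{AB} = 37.52 kN and R_A = 72 − 37.52 = 34.48 kN.

R_A = 34.48 kN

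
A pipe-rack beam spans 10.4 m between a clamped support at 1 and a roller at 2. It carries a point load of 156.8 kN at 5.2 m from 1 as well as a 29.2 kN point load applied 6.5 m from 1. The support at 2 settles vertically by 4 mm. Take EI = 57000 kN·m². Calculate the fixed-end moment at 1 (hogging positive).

Release the roller at 2. Primary structure: cantilever fixed at 1.
Deflection at 2 on the released cantilever, summing each load's contribution:
  point load 156.8 at a = 5.2: Pa²(3L − a)/(6EI) = 18373/EI
  point load 29.2 at a = 6.5: Pa²(3L − a)/(6EI) = 5079/EI
  δ_0 = 23452/EI
Tip deflection under a unit load at 2: L³/(3EI) = 375/EI.
With EI = 57000 kN·m²: δ_0 = 0.41143 m and δ_{22} = 0.006578 m/kN.
Compatibility — the beam at 2 must follow the support down by 0.004 m: δ_0 − R_2·δ_{22} = 0.004, so R_2 = (0.41143 − 0.004)/0.006578 = 61.94 kN.
Moment equilibrium about 1: M_1 = Σ(load moments about 1) − R_2·L = 1005 − 61.94×10.4 = 361 kN·m.

M_1 = 361 kN·m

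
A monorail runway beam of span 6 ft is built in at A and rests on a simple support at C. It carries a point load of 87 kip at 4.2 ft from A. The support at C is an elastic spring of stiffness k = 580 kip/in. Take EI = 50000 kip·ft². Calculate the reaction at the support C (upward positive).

R_C = 44.58 kip

Release the roller at C. Primary structure: cantilever fixed at A.
Downward deflection at the released point C due to the loads:
  point load 87 at a = 4.2: Pa²(3L − a)/(6EI) = 3530/EI
Flexibility coefficient — unit upward force at C: δ_{CC} = L³/(3EI) = 72/EI.
With EI = 50000 kip·ft²: δ_0 = 0.070595 ft and δ_{CC} = 0.00144 ft/kip.
Compatibility — the spring shortens by R_C/k under the reaction it provides: δ_0 − R_C·δ_{CC} = R_C/k. With 1/k = 1/(580×12) ft/kip = 0.000144 ft/kip, R_C = δ_0 / (δ_{CC} + 1/k) = 0.070595 / (0.00144 + 0.000144) = 44.58 kip.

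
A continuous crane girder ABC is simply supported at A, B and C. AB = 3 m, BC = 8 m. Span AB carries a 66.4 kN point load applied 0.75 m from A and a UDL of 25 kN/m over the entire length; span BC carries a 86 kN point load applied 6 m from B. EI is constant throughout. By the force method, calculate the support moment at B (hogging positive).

M_B = 72.67 kN·m

Insert a hinge at B; M_B is the redundant, and each span becomes simply supported.
End slopes at the hinge B, treating each span as simply supported:
  span AB: point load 66.4 at a = 0.75: Pab(L + a)/(6LEI) = 23.34/EI
  span AB: UDL 25: wL³/(24EI) = 28.12/EI
  span BC: point load 86 at a = 6: Pab(L + b)/(6LEI) = 215/EI
  relative rotation θ_0 = (51.47 + 215)/EI = 266.5/EI
A unit hogging moment at B produces rotation L₁/(3EI) + L₂/(3EI) = 3.667/EI.
Slope continuity at B: θ_0 = M_B·3.667/EI, so M_B = 266.5/3.667 = 72.67 kN·m (hogging).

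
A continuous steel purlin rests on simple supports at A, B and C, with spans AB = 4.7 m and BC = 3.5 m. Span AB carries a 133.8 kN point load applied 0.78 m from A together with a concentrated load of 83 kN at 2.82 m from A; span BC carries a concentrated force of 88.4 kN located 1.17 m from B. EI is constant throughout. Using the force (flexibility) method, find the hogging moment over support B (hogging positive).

Take M_B as the redundant. Released structure: two simple spans AB and BC with a hinge at B.
Discontinuity in slope at B on the released structure — sum the simple-span end rotations:
  span AB: point load 133.8 at a = 0.78: Pab(L + a)/(6LEI) = 79.5/EI
  span AB: point load 83 at a = 2.82: Pab(L + a)/(6LEI) = 117.3/EI
  span BC: point load 88.4 at a = 1.17: Pab(L + b)/(6LEI) = 66.9/EI
  relative rotation θ_0 = (196.8 + 66.9)/EI = 263.7/EI
A unit hogging moment at B produces rotation L₁/(3EI) + L₂/(3EI) = 2.733/EI.
Compatibility: M_B·(L₁+L₂)/(3EI) = θ_0, giving M_B = 96.49 kN·m (hogging).

M_B = 96.49 kN·m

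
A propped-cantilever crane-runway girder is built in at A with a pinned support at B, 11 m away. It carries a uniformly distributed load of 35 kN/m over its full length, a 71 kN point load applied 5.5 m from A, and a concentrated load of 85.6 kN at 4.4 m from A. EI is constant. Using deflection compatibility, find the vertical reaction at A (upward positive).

R_A = 357.2 kN

Remove the prop at B; the released (primary) structure is a cantilever built in at A.
Primary-structure tip deflection at B by superposition:
  UDL 35: wL⁴/(8EI) = 64054/EI
  point load 71 at a = 5.5: Pa²(3L − a)/(6EI) = 9844/EI
  point load 85.6 at a = 4.4: Pa²(3L − a)/(6EI) = 7899/EI
  δ_0 = 81798/EI
Flexibility coefficient — unit upward force at B: δ_{BB} = L³/(3EI) = 443.7/EI.
The prop prevents deflection at B: R_B = δ_0/δ_{BB} = 81798/443.7 = 184.4 kN.
Vertical equilibrium: R_A = ΣP − R_B = 541.6 − 184.4 = 357.2 kN.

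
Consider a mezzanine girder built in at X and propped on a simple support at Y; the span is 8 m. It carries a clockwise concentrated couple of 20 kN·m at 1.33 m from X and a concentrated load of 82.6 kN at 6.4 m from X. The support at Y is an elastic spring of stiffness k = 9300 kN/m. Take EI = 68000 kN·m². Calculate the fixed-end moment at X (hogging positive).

Remove the prop at Y; the released (primary) structure is a cantilever built in at X.
Free-end deflection of the primary structure under the applied loading (downward +):
  clockwise couple 20 at a = 1.33: M₀a(2L − a)/(2EI) = 195.1/EI
  point load 82.6 at a = 6.4: Pa²(3L − a)/(6EI) = 9924/EI
  δ_0 = 10119/EI
Flexibility coefficient — unit upward force at Y: δ_{YY} = L³/(3EI) = 170.7/EI.
With EI = 68000 kN·m²: δ_0 = 0.14882 m and δ_{YY} = 0.00251 m/kN.
Compatibility — the spring shortens by R_Y/k under the reaction it provides: δ_0 − R_Y·δ_{YY} = R_Y/k. With 1/k = 0.000108 m/kN, R_Y = δ_0 / (δ_{YY} + 1/k) = 0.14882 / (0.00251 + 0.000108) = 56.86 kN.
Moment equilibrium about X: M_X = Σ(load moments about X) − R_Y·L = 548.6 − 56.86×8 = 93.78 kN·m.

M_X = 93.78 kN·m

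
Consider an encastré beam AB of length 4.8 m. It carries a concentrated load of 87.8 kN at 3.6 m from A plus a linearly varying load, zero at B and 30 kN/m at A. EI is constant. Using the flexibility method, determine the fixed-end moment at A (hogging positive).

M_A = 54.31 kN·m

Release both end moments; the primary structure is a simply-supported span AB with redundants M_A and M_B.
End rotations of the released simple span under the applied load (×1/EI):
  at A: point load 87.8 at a = 3.6: Pab(L + b)/(6LEI) = 79.02/EI
  at B: point load 87.8 at a = 3.6: Pab(L + a)/(6LEI) = 110.6/EI
  at A: triangular load, peak 30: w₀L³/(45EI) = 73.73/EI
  at B: triangular load, peak 30: 7w₀L³/(360EI) = 64.51/EI
  θ_A0 = 152.7/EI,  θ_B0 = 175.1/EI
Flexibility coefficients: a unit moment at one end gives L/(3EI) there and L/(6EI) at the far end, so f₁₁ = f₂₂ = 1.6/EI and f₁₂ = f₂₁ = 0.8/EI.
Compatibility — zero rotation at each built-in end:
  1.6 M_A + 0.8 M_B = 152.7
  0.8 M_A + 1.6 M_B = 175.1
Solving the pair gives M_A = 54.31 kN·m and M_B = 82.31 kN·m (hogging).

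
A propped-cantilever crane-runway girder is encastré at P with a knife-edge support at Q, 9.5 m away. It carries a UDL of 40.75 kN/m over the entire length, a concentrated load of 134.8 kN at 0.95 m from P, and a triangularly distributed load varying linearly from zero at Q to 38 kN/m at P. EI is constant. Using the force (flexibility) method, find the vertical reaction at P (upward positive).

Release the roller at Q. Primary structure: cantilever fixed at P.
Primary-structure tip deflection at Q by superposition:
  UDL 40.75: wL⁴/(8EI) = 41489/EI
  point load 134.8 at a = 0.95: Pa²(3L − a)/(6EI) = 558.6/EI
  triangular load, peak 38 at the fixed end: w₀L⁴/(30EI) = 10317/EI
  δ_0 = 52365/EI
Flexibility coefficient — unit upward force at Q: δ_{QQ} = L³/(3EI) = 285.8/EI.
The prop prevents deflection at Q: R_Q = δ_0/δ_{QQ} = 52365/285.8 = 183.2 kN.
Vertical equilibrium: R_P = ΣP − R_Q = 702.4 − 183.2 = 519.2 kN.

R_P = 519.2 kN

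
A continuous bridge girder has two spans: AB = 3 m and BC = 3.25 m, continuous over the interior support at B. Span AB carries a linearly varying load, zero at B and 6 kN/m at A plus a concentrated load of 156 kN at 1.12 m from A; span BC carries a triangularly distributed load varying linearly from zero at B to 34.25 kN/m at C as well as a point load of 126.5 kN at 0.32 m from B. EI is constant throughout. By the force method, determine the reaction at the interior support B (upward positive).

Release continuity at B by inserting a hinge; the redundant is the internal moment M_B. The primary structure is two simply-supported spans AB and BC.
Discontinuity in slope at B on the released structure — sum the simple-span end rotations:
  span AB: triangular load, peak 6: 7w₀L³/(360EI) = 3.15/EI
  span AB: point load 156 at a = 1.12: Pab(L + a)/(6LEI) = 75.18/EI
  span BC: triangular load, peak 34.25: 7w₀L³/(360EI) = 22.86/EI
  span BC: point load 126.5 at a = 0.32: Pab(L + b)/(6LEI) = 37.59/EI
  relative rotation θ_0 = (78.33 + 60.45)/EI = 138.8/EI
A unit hogging moment at B produces rotation L₁/(3EI) + L₂/(3EI) = 2.083/EI.
Compatibility: M_B·(L₁+L₂)/(3EI) = θ_0, giving M_B = 66.62 kN·m (hogging).
Span AB, ΣM about A with M_B applied at B: R_B^{AB}·3 = 183.7 + 66.62, so R_B^{AB} = 83.45 kN and R_A = 165 − 83.45 = 81.55 kN.
Span BC, ΣM about C: R_B^{BC}·3.25 = 430.9 + 66.62, so R_B^{BC} = 153.1 kN and R_C = 182.2 − 153.1 = 29.06 kN.
R_B = 83.45 + 153.1 = 236.5 kN.

R_B = 236.5 kN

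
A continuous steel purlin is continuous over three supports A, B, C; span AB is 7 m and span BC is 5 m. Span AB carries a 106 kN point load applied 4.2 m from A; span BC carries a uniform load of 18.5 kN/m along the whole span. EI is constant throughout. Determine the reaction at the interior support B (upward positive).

R_B = 146.6 kN

Release continuity at B by inserting a hinge; the redundant is the internal moment M_B. The primary structure is two simply-supported spans AB and BC.
Discontinuity in slope at B on the released structure — sum the simple-span end rotations:
  span AB: point load 106 at a = 4.2: Pab(L + a)/(6LEI) = 332.4/EI
  span BC: UDL 18.5: wL³/(24EI) = 96.35/EI
  relative rotation θ_0 = (332.4 + 96.35)/EI = 428.8/EI
A unit hogging moment at B produces rotation L₁/(3EI) + L₂/(3EI) = 4/EI.
Slope continuity at B: θ_0 = M_B·4/EI, so M_B = 428.8/4 = 107.2 kN·m (hogging).
Span AB, ΣM about A with M_B applied at B: R_B^{AB}·7 = 445.2 + 107.2, so R_B^{AB} = 78.91 kN and R_A = 106 − 78.91 = 27.09 kN.
Span BC, ΣM about C: R_B^{BC}·5 = 231.2 + 107.2, so R_B^{BC} = 67.69 kN and R_C = 92.5 − 67.69 = 24.81 kN.
R_B = 78.91 + 67.69 = 146.6 kN.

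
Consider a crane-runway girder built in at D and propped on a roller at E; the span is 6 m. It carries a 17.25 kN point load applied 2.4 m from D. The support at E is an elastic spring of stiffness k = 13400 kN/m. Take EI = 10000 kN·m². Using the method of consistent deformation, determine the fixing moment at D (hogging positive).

Release the roller at E. Primary structure: cantilever fixed at D.
Downward deflection at the released point E due to the loads:
  point load 17.25 at a = 2.4: Pa²(3L − a)/(6EI) = 258.3/EI
Flexibility coefficient — unit upward force at E: δ_{EE} = L³/(3EI) = 72/EI.
With EI = 10000 kN·m²: δ_0 = 0.025834 m and δ_{EE} = 0.0072 m/kN.
Compatibility — the spring shortens by R_E/k under the reaction it provides: δ_0 − R_E·δ_{EE} = R_E/k. With 1/k = 0.000075 m/kN, R_E = δ_0 / (δ_{EE} + 1/k) = 0.025834 / (0.0072 + 0.000075) = 3.551 kN.
Moment equilibrium about D: M_D = Σ(load moments about D) − R_E·L = 41.4 − 3.551×6 = 20.09 kN·m.

M_D = 20.09 kN·m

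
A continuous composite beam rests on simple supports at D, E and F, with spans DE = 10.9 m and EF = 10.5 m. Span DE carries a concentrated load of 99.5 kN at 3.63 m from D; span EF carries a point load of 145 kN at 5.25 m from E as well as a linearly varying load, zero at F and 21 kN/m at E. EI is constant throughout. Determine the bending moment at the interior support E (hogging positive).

M_E = 297.6 kN·m

Release continuity at E by inserting a hinge; the redundant is the internal moment M_E. The primary structure is two simply-supported spans DE and EF.
Rotations at E on the released spans (each span's end-slope, ×1/EI):
  span DE: point load 99.5 at a = 3.63: Pab(L + a)/(6LEI) = 583.4/EI
  span EF: point load 145 at a = 5.25: Pab(L + b)/(6LEI) = 999.1/EI
  span EF: triangular load, peak 21: w₀L³/(45EI) = 540.2/EI
  relative rotation θ_0 = (583.4 + 1539)/EI = 2123/EI
A unit hogging moment at E produces rotation L₁/(3EI) + L₂/(3EI) = 7.133/EI.
Compatibility: M_E·(L₁+L₂)/(3EI) = θ_0, giving M_E = 297.6 kN·m (hogging).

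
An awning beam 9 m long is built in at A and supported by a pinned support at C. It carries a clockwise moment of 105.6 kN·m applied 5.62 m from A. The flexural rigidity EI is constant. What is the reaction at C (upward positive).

Take the reaction at C as the redundant and release it; the primary structure is a cantilever fixed at A.
Deflection at C on the released cantilever, summing each load's contribution:
  clockwise couple 105.6 at a = 5.62: M₀a(2L − a)/(2EI) = 3674/EI
Flexibility coefficient — unit upward force at C: δ_{CC} = L³/(3EI) = 243/EI.
Compatibility at C: δ_0 − R_C·δ_{CC} = 0, so R_C = 3674/243 = 15.12 kN.

R_C = 15.12 kN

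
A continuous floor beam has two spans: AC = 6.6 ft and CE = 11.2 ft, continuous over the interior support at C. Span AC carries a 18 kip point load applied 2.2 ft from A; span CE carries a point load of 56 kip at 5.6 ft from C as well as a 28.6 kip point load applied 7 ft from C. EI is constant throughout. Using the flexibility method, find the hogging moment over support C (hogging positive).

M_C = 113 kip·ft

Insert a hinge at C; M_C is the redundant, and each span becomes simply supported.
Discontinuity in slope at C on the released structure — sum the simple-span end rotations:
  span AC: point load 18 at a = 2.2: Pab(L + a)/(6LEI) = 38.72/EI
  span CE: point load 56 at a = 5.6: Pab(L + b)/(6LEI) = 439/EI
  span CE: point load 28.6 at a = 7: Pab(L + b)/(6LEI) = 192.7/EI
  relative rotation θ_0 = (38.72 + 631.7)/EI = 670.5/EI
A unit hogging moment at C produces rotation L₁/(3EI) + L₂/(3EI) = 5.933/EI.
Slope continuity at C: θ_0 = M_C·5.933/EI, so M_C = 670.5/5.933 = 113 kip·ft (hogging).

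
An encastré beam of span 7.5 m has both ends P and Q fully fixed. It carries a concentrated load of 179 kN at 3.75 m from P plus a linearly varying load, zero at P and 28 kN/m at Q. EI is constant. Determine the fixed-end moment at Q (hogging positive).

M_Q = 246.6 kN·m

Take the two fixed-end moments M_P, M_Q as redundants; the released structure is the simple span PQ.
On the primary (simply-supported) span, the end slopes from the loading are:
  at P: point load 179 at a = 3.75: Pab(L + b)/(6LEI) = 629.3/EI
  at Q: point load 179 at a = 3.75: Pab(L + a)/(6LEI) = 629.3/EI
  at P: triangular load, peak 28: 7w₀L³/(360EI) = 229.7/EI
  at Q: triangular load, peak 28: w₀L³/(45EI) = 262.5/EI
  θ_P0 = 859/EI,  θ_Q0 = 891.8/EI
Flexibility coefficients: a unit moment at one end gives L/(3EI) there and L/(6EI) at the far end, so f₁₁ = f₂₂ = 2.5/EI and f₁₂ = f₂₁ = 1.25/EI.
Compatibility — zero rotation at each built-in end:
  2.5 M_P + 1.25 M_Q = 859
  1.25 M_P + 2.5 M_Q = 891.8
Solving the pair gives M_P = 220.3 kN·m and M_Q = 246.6 kN·m (hogging).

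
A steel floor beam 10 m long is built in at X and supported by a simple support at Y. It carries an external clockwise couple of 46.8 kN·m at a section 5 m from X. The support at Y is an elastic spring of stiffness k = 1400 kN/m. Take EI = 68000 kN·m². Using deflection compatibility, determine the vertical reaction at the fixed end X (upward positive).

Take the reaction at Y as the redundant and release it; the primary structure is a cantilever fixed at X.
Primary-structure tip deflection at Y by superposition:
  clockwise couple 46.8 at a = 5: M₀a(2L − a)/(2EI) = 1755/EI
Flexibility coefficient — unit upward force at Y: δ_{YY} = L³/(3EI) = 333.3/EI.
With EI = 68000 kN·m²: δ_0 = 0.025809 m and δ_{YY} = 0.004902 m/kN.
Compatibility — the spring shortens by R_Y/k under the reaction it provides: δ_0 − R_Y·δ_{YY} = R_Y/k. With 1/k = 0.000714 m/kN, R_Y = δ_0 / (δ_{YY} + 1/k) = 0.025809 / (0.004902 + 0.000714) = 4.595 kN.
Vertical equilibrium: R_X = ΣP − R_Y = 0 − 4.595 = -4.595 kN.

R_X = -4.595 kN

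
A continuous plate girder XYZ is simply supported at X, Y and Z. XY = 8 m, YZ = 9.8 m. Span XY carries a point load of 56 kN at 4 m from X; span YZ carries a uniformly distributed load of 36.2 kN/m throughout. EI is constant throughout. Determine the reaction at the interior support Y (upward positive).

Take M_Y as the redundant. Released structure: two simple spans XY and YZ with a hinge at Y.
Rotations at Y on the released spans (each span's end-slope, ×1/EI):
  span XY: point load 56 at a = 4: Pab(L + a)/(6LEI) = 224/EI
  span YZ: UDL 36.2: wL³/(24EI) = 1420/EI
  relative rotation θ_0 = (224 + 1420)/EI = 1644/EI
A unit hogging moment at Y produces rotation L₁/(3EI) + L₂/(3EI) = 5.933/EI.
Compatibility: M_Y·(L₁+L₂)/(3EI) = θ_0, giving M_Y = 277 kN·m (hogging).
Span XY, ΣM about X with M_Y applied at Y: R_Y^{XY}·8 = 224 + 277, so R_Y^{XY} = 62.63 kN and R_X = 56 − 62.63 = -6.627 kN.
Span YZ, ΣM about Z: R_Y^{YZ}·9.8 = 1738 + 277, so R_Y^{YZ} = 205.6 kN and R_Z = 354.8 − 205.6 = 149.1 kN.
R_Y = 62.63 + 205.6 = 268.3 kN.

R_Y = 268.3 kN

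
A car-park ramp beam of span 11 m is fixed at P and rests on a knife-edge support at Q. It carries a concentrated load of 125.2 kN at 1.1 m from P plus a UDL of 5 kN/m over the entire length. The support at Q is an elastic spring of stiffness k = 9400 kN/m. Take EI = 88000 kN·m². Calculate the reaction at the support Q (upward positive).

R_Q = 21.98 kN

Release the roller at Q. Primary structure: cantilever fixed at P.
Primary-structure tip deflection at Q by superposition:
  point load 125.2 at a = 1.1: Pa²(3L − a)/(6EI) = 805.4/EI
  UDL 5: wL⁴/(8EI) = 9151/EI
  δ_0 = 9956/EI
Tip deflection under a unit load at Q: L³/(3EI) = 443.7/EI.
With EI = 88000 kN·m²: δ_0 = 0.11314 m and δ_{QQ} = 0.005042 m/kN.
Compatibility — the spring shortens by R_Q/k under the reaction it provides: δ_0 − R_Q·δ_{QQ} = R_Q/k. With 1/k = 0.000106 m/kN, R_Q = δ_0 / (δ_{QQ} + 1/k) = 0.11314 / (0.005042 + 0.000106) = 21.98 kN.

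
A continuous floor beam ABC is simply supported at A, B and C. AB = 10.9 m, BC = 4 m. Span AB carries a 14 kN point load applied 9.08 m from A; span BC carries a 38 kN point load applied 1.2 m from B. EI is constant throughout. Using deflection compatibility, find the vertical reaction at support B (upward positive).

Insert a hinge at B; M_B is the redundant, and each span becomes simply supported.
Rotations at B on the released spans (each span's end-slope, ×1/EI):
  span AB: point load 14 at a = 9.08: Pab(L + a)/(6LEI) = 70.68/EI
  span BC: point load 38 at a = 1.2: Pab(L + b)/(6LEI) = 36.18/EI
  relative rotation θ_0 = (70.68 + 36.18)/EI = 106.9/EI
A unit hogging moment at B produces rotation L₁/(3EI) + L₂/(3EI) = 4.967/EI.
Slope continuity at B: θ_0 = M_B·4.967/EI, so M_B = 106.9/4.967 = 21.51 kN·m (hogging).
Span AB, ΣM about A with M_B applied at B: R_B^{AB}·10.9 = 127.1 + 21.51, so R_B^{AB} = 13.64 kN and R_A = 14 − 13.64 = 0.3638 kN.
Span BC, ΣM about C: R_B^{BC}·4 = 106.4 + 21.51, so R_B^{BC} = 31.98 kN and R_C = 38 − 31.98 = 6.021 kN.
R_B = 13.64 + 31.98 = 45.61 kN.

R_B = 45.61 kN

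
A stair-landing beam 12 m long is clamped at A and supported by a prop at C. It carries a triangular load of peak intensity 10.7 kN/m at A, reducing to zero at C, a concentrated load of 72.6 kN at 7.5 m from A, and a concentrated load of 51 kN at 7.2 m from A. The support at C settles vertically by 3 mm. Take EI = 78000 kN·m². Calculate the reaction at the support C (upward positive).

Take the reaction at C as the redundant and release it; the primary structure is a cantilever fixed at A.
Free-end deflection of the primary structure under the applied loading (downward +):
  triangular load, peak 10.7 at the fixed end: w₀L⁴/(30EI) = 7396/EI
  point load 72.6 at a = 7.5: Pa²(3L − a)/(6EI) = 19398/EI
  point load 51 at a = 7.2: Pa²(3L − a)/(6EI) = 12690/EI
  δ_0 = 39484/EI
Tip deflection under a unit load at C: L³/(3EI) = 576/EI.
With EI = 78000 kN·m²: δ_0 = 0.50621 m and δ_{CC} = 0.007385 m/kN.
Compatibility — the beam at C must follow the support down by 0.003 m: δ_0 − R_C·δ_{CC} = 0.003, so R_C = (0.50621 − 0.003)/0.007385 = 68.14 kN.

R_C = 68.14 kN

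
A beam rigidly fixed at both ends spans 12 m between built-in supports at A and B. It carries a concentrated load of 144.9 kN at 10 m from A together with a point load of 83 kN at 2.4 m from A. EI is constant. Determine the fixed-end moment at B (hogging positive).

M_B = 233.1 kN·m

Take the two fixed-end moments M_A, M_B as redundants; the released structure is the simple span AB.
Simple-span end rotations at A and B under the given loads:
  at A: point load 144.9 at a = 10: Pab(L + b)/(6LEI) = 563.5/EI
  at B: point load 144.9 at a = 10: Pab(L + a)/(6LEI) = 885.5/EI
  at A: point load 83 at a = 2.4: Pab(L + b)/(6LEI) = 573.7/EI
  at B: point load 83 at a = 2.4: Pab(L + a)/(6LEI) = 382.5/EI
  θ_A0 = 1137/EI,  θ_B0 = 1268/EI
Flexibility coefficients: a unit moment at one end gives L/(3EI) there and L/(6EI) at the far end, so f₁₁ = f₂₂ = 4/EI and f₁₂ = f₂₁ = 2/EI.
Compatibility — zero rotation at each built-in end:
  4 M_A + 2 M_B = 1137
  2 M_A + 4 M_B = 1268
Solving the pair gives M_A = 167.7 kN·m and M_B = 233.1 kN·m (hogging).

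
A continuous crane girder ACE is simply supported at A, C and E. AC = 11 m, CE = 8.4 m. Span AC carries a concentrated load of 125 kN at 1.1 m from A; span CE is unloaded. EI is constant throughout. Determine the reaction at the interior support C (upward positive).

Release continuity at C by inserting a hinge; the redundant is the internal moment M_C. The primary structure is two simply-supported spans AC and CE.
Rotations at C on the released spans (each span's end-slope, ×1/EI):
  span AC: point load 125 at a = 1.1: Pab(L + a)/(6LEI) = 249.6/EI
  relative rotation θ_0 = (249.6 + 0)/EI = 249.6/EI
A unit hogging moment at C produces rotation L₁/(3EI) + L₂/(3EI) = 6.467/EI.
Compatibility: M_C·(L₁+L₂)/(3EI) = θ_0, giving M_C = 38.59 kN·m (hogging).
Span AC, ΣM about A with M_C applied at C: R_C^{AC}·11 = 137.5 + 38.59, so R_C^{AC} = 16.01 kN and R_A = 125 − 16.01 = 109 kN.
Span CE, ΣM about E: R_C^{CE}·8.4 = 0 + 38.59, so R_C^{CE} = 4.594 kN and R_E = 0 − 4.594 = -4.594 kN.
R_C = 16.01 + 4.594 = 20.6 kN.

R_C = 20.6 kN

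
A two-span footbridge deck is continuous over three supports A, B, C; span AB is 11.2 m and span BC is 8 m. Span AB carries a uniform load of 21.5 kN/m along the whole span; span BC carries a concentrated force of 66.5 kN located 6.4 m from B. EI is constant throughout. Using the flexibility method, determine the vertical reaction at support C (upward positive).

R_C = 25.96 kN

Take M_B as the redundant. Released structure: two simple spans AB and BC with a hinge at B.
Discontinuity in slope at B on the released structure — sum the simple-span end rotations:
  span AB: UDL 21.5: wL³/(24EI) = 1259/EI
  span BC: point load 66.5 at a = 6.4: Pab(L + b)/(6LEI) = 136.2/EI
  relative rotation θ_0 = (1259 + 136.2)/EI = 1395/EI
A unit hogging moment at B produces rotation L₁/(3EI) + L₂/(3EI) = 6.4/EI.
Compatibility: M_B·(L₁+L₂)/(3EI) = θ_0, giving M_B = 217.9 kN·m (hogging).
Span BC, ΣM about C: R_B^{BC}·8 = 106.4 + 217.9, so R_B^{BC} = 40.54 kN and R_C = 66.5 − 40.54 = 25.96 kN.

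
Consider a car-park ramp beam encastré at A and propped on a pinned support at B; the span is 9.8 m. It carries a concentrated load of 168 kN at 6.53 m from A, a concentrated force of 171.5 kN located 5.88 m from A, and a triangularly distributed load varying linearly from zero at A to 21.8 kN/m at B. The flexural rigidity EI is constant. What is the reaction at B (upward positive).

R_B = 219.9 kN

Choose R_B as the redundant. The primary structure is the cantilever fixed at A.
Downward deflection at the released point B due to the loads:
  point load 168 at a = 6.53: Pa²(3L − a)/(6EI) = 27306/EI
  point load 171.5 at a = 5.88: Pa²(3L − a)/(6EI) = 23244/EI
  triangular load, peak 21.8 at the free end: 11w₀L⁴/(120EI) = 18432/EI
  δ_0 = 68981/EI
Tip deflection under a unit load at B: L³/(3EI) = 313.7/EI.
Compatibility at B: δ_0 − R_B·δ_{BB} = 0, so R_B = 68981/313.7 = 219.9 kN.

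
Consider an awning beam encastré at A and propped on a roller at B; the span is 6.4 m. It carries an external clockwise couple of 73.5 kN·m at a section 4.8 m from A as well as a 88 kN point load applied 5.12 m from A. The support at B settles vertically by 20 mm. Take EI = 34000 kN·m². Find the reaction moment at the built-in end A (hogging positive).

M_A = 74.01 kN·m

Remove the prop at B; the released (primary) structure is a cantilever built in at A.
Downward deflection at the released point B due to the loads:
  clockwise couple 73.5 at a = 4.8: M₀a(2L − a)/(2EI) = 1411/EI
  point load 88 at a = 5.12: Pa²(3L − a)/(6EI) = 5413/EI
  δ_0 = 6825/EI
Tip deflection under a unit load at B: L³/(3EI) = 87.38/EI.
With EI = 34000 kN·m²: δ_0 = 0.20072 m and δ_{BB} = 0.00257 m/kN.
Compatibility — the beam at B must follow the support down by 0.02 m: δ_0 − R_B·δ_{BB} = 0.02, so R_B = (0.20072 − 0.02)/0.00257 = 70.32 kN.
Moment equilibrium about A: M_A = Σ(load moments about A) − R_B·L = 524.1 − 70.32×6.4 = 74.01 kN·m.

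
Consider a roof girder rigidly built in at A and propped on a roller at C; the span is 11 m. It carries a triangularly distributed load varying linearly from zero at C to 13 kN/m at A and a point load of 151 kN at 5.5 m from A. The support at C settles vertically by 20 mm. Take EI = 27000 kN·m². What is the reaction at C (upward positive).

Choose R_C as the redundant. The primary structure is the cantilever fixed at A.
Downward deflection at the released point C due to the loads:
  triangular load, peak 13 at the fixed end: w₀L⁴/(30EI) = 6344/EI
  point load 151 at a = 5.5: Pa²(3L − a)/(6EI) = 20936/EI
  δ_0 = 27280/EI
Flexibility coefficient — unit upward force at C: δ_{CC} = L³/(3EI) = 443.7/EI.
With EI = 27000 kN·m²: δ_0 = 1.0104 m and δ_{CC} = 0.016432 m/kN.
Compatibility — the beam at C must follow the support down by 0.02 m: δ_0 − R_C·δ_{CC} = 0.02, so R_C = (1.0104 − 0.02)/0.016432 = 60.27 kN.

R_C = 60.27 kN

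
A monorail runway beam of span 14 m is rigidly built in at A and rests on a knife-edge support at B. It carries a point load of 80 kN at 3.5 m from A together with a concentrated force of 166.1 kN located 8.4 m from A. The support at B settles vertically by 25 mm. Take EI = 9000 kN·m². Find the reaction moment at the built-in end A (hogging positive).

M_A = 577.9 kN·m

Release the roller at B. Primary structure: cantilever fixed at A.
Free-end deflection of the primary structure under the applied loading (downward +):
  point load 80 at a = 3.5: Pa²(3L − a)/(6EI) = 6288/EI
  point load 166.1 at a = 8.4: Pa²(3L − a)/(6EI) = 65632/EI
  δ_0 = 71920/EI
Tip deflection under a unit load at B: L³/(3EI) = 914.7/EI.
With EI = 9000 kN·m²: δ_0 = 7.9912 m and δ_{BB} = 0.10163 m/kN.
Compatibility — the beam at B must follow the support down by 0.025 m: δ_0 − R_B·δ_{BB} = 0.025, so R_B = (7.9912 − 0.025)/0.10163 = 78.38 kN.
Moment equilibrium about A: M_A = Σ(load moments about A) − R_B·L = 1675 − 78.38×14 = 577.9 kN·m.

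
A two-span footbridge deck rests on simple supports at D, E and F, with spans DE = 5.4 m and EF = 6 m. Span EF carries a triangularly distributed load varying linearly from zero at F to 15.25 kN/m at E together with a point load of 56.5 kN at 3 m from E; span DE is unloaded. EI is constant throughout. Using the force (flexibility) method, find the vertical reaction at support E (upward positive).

Release continuity at E by inserting a hinge; the redundant is the internal moment M_E. The primary structure is two simply-supported spans DE and EF.
Discontinuity in slope at E on the released structure — sum the simple-span end rotations:
  span EF: triangular load, peak 15.25: w₀L³/(45EI) = 73.2/EI
  span EF: point load 56.5 at a = 3: Pab(L + b)/(6LEI) = 127.1/EI
  relative rotation θ_0 = (0 + 200.3)/EI = 200.3/EI
A unit hogging moment at E produces rotation L₁/(3EI) + L₂/(3EI) = 3.8/EI.
Compatibility: M_E·(L₁+L₂)/(3EI) = θ_0, giving M_E = 52.72 kN·m (hogging).
Span DE, ΣM about D with M_E applied at E: R_E^{DE}·5.4 = 0 + 52.72, so R_E^{DE} = 9.762 kN and R_D = 0 − 9.762 = -9.762 kN.
Span EF, ΣM about F: R_E^{EF}·6 = 352.5 + 52.72, so R_E^{EF} = 67.54 kN and R_F = 102.2 − 67.54 = 34.71 kN.
R_E = 9.762 + 67.54 = 77.3 kN.

R_E = 77.3 kN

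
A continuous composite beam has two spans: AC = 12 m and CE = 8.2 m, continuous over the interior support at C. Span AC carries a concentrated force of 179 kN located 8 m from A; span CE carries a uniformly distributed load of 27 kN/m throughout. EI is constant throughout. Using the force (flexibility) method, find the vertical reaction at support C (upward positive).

R_C = 297.5 kN

Release continuity at C by inserting a hinge; the redundant is the internal moment M_C. The primary structure is two simply-supported spans AC and CE.
Discontinuity in slope at C on the released structure — sum the simple-span end rotations:
  span AC: point load 179 at a = 8: Pab(L + a)/(6LEI) = 1591/EI
  span CE: UDL 27: wL³/(24EI) = 620.3/EI
  relative rotation θ_0 = (1591 + 620.3)/EI = 2211/EI
A unit hogging moment at C produces rotation L₁/(3EI) + L₂/(3EI) = 6.733/EI.
Compatibility: M_C·(L₁+L₂)/(3EI) = θ_0, giving M_C = 328.4 kN·m (hogging).
Span AC, ΣM about A with M_C applied at C: R_C^{AC}·12 = 1432 + 328.4, so R_C^{AC} = 146.7 kN and R_A = 179 − 146.7 = 32.3 kN.
Span CE, ΣM about E: R_C^{CE}·8.2 = 907.7 + 328.4, so R_C^{CE} = 150.8 kN and R_E = 221.4 − 150.8 = 70.65 kN.
R_C = 146.7 + 150.8 = 297.5 kN.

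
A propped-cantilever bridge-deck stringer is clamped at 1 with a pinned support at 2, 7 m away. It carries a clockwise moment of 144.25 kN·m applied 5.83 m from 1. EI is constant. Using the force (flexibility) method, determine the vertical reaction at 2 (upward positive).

R_2 = 30.05 kN

Take the reaction at 2 as the redundant and release it; the primary structure is a cantilever fixed at 1.
Free-end deflection of the primary structure under the applied loading (downward +):
  clockwise couple 144.25 at a = 5.83: M₀a(2L − a)/(2EI) = 3435/EI
Flexibility coefficient — unit upward force at 2: δ_{22} = L³/(3EI) = 114.3/EI.
The prop prevents deflection at 2: R_2 = δ_0/δ_{22} = 3435/114.3 = 30.05 kN.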